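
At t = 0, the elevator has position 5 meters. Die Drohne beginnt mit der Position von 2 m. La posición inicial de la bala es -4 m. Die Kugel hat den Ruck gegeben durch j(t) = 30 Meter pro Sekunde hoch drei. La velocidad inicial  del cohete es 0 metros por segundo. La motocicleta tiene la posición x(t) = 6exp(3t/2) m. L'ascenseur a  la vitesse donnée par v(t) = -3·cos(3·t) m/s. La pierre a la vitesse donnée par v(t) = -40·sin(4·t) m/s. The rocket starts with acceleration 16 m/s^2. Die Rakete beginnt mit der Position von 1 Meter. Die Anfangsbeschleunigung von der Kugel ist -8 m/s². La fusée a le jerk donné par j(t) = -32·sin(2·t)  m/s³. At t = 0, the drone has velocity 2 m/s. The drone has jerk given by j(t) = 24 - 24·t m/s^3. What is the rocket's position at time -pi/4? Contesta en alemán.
Ausgehend von dem Ruck j(t) = -32·sin(2·t), nehmen wir 3 Integrale. Das Integral von dem Ruck ist die Beschleunigung. Mit a(0) = 16 erhalten wir a(t) = 16·cos(2·t). Durch Integration von der Beschleunigung und Verwendung der Anfangsbedingung v(0) = 0, erhalten wir v(t) = 8·sin(2·t). Durch Integration von der Geschwindigkeit und Verwendung der Anfangsbedingung x(0) = 1, erhalten wir x(t) = 5 - 4·cos(2·t). Mit x(t) = 5 - 4·cos(2·t) und Einsetzen von t = -pi/4, finden wir x = 5.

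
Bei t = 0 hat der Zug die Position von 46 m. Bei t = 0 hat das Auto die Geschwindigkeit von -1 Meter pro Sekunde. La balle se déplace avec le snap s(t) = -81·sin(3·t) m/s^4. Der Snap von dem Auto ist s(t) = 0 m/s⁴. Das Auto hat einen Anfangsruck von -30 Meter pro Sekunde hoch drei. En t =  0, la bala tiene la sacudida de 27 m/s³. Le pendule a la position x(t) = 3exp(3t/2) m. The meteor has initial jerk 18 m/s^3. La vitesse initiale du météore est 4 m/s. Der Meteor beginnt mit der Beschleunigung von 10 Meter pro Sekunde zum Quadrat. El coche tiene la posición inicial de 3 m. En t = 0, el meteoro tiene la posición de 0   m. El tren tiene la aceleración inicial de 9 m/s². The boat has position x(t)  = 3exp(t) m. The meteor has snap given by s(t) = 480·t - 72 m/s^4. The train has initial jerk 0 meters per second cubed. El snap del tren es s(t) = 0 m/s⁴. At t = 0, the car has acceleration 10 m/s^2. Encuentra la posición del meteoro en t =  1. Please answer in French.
Nous devons intégrer notre équation du snap s(t) = 480·t - 72 4 fois. L'intégrale du snap est le jerk. En utilisant j(0) = 18, nous obtenons j(t) = 240·t^2 - 72·t + 18. La primitive du jerk, avec a(0) = 10, donne l'accélération: a(t) = 80·t^3 - 36·t^2 + 18·t + 10. La primitive de l'accélération, avec v(0) = 4, donne la vitesse: v(t) = 20·t^4 - 12·t^3 + 9·t^2 + 10·t + 4. En intégrant la vitesse et en utilisant la condition initiale x(0) = 0, nous obtenons x(t) = 4·t^5 - 3·t^4 + 3·t^3 + 5·t^2 + 4·t. Nous avons la position x(t) = 4·t^5 - 3·t^4 + 3·t^3 + 5·t^2 + 4·t. En substituant t = 1: x(1) = 13.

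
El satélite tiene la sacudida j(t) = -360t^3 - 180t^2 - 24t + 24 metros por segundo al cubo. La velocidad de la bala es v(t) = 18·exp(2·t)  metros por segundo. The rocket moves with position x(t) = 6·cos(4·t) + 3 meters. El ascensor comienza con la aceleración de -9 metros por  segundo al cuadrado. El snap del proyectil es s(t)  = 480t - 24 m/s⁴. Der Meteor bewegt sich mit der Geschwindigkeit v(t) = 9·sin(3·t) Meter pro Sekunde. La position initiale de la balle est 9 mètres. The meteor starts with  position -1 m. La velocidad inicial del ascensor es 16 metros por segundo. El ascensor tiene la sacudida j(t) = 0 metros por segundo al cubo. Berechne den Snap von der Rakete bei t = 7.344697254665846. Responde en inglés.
To solve this, we need to take 4 derivatives of our position equation x(t) = 6·cos(4·t) + 3. Differentiating position, we get velocity: v(t) = -24·sin(4·t). The derivative of velocity gives acceleration: a(t) = -96·cos(4·t). Differentiating acceleration, we get jerk: j(t) = 384·sin(4·t). Taking d/dt of j(t), we find s(t) = 1536·cos(4·t). From the given snap equation s(t) = 1536·cos(4·t), we substitute t = 7.344697254665846 to get s = -690.618136650578.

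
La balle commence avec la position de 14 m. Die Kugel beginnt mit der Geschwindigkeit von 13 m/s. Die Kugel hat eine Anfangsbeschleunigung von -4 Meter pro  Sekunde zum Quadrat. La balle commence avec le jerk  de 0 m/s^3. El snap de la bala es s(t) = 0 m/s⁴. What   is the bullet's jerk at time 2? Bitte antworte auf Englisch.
We need to integrate our snap equation s(t) = 0 1 time. Taking ∫s(t)dt and applying j(0) = 0, we find j(t) = 0. We have jerk j(t) = 0. Substituting t = 2: j(2) = 0.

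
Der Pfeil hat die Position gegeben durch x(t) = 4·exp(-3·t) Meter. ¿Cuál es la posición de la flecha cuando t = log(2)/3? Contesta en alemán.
Mit x(t) = 4·exp(-3·t) und Einsetzen von t = log(2)/3, finden wir x = 2.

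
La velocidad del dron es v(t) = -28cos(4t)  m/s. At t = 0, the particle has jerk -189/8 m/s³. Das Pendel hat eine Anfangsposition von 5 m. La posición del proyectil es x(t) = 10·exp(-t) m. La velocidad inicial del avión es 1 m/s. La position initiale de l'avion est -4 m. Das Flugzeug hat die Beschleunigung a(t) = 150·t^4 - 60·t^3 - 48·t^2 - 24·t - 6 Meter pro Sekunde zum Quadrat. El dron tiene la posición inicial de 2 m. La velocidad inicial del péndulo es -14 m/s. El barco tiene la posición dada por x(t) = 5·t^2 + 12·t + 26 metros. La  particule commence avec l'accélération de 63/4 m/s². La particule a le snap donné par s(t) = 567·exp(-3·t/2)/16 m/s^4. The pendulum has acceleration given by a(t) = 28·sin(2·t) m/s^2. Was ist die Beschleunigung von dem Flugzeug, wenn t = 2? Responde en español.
Usando a(t) = 150·t^4 - 60·t^3 - 48·t^2 - 24·t - 6 y sustituyendo t = 2, encontramos a = 1674.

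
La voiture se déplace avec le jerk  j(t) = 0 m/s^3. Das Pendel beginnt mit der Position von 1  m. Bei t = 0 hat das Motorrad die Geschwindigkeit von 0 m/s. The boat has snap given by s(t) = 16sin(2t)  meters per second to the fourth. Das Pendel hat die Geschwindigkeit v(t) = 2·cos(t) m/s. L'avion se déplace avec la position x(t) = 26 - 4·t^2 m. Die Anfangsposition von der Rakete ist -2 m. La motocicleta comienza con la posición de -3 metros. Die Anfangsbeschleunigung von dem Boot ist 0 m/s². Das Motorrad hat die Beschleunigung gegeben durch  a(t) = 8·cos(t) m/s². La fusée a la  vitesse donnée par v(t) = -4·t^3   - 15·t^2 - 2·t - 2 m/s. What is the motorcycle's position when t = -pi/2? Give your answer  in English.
To solve this, we need to take 2 integrals of our acceleration equation a(t) = 8·cos(t). The antiderivative of acceleration, with v(0) = 0, gives velocity: v(t) = 8·sin(t). The integral of velocity, with x(0) = -3, gives position: x(t) = 5 - 8·cos(t). Using x(t) = 5 - 8·cos(t) and substituting t = -pi/2, we find x = 5.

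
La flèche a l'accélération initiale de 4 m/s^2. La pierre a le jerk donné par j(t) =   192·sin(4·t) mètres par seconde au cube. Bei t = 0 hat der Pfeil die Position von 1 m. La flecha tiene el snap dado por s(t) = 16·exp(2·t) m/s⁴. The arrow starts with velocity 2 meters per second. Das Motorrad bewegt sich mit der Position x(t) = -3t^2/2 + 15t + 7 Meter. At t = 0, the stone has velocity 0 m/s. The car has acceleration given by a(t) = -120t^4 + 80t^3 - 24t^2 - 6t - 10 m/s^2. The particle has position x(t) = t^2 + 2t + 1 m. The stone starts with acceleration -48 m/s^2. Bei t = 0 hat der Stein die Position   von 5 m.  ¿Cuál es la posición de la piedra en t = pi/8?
Debemos encontrar la integral de nuestra ecuación de la sacudida j(t) = 192·sin(4·t) 3 veces. La integral de la sacudida es la aceleración. Usando a(0) = -48, obtenemos a(t) = -48·cos(4·t). La antiderivada de la aceleración es la velocidad. Usando v(0) = 0, obtenemos v(t) = -12·sin(4·t). Tomando ∫v(t)dt y aplicando x(0) = 5, encontramos x(t) = 3·cos(4·t) + 2. Tenemos la posición x(t) = 3·cos(4·t) + 2. Sustituyendo t = pi/8: x(pi/8) = 2.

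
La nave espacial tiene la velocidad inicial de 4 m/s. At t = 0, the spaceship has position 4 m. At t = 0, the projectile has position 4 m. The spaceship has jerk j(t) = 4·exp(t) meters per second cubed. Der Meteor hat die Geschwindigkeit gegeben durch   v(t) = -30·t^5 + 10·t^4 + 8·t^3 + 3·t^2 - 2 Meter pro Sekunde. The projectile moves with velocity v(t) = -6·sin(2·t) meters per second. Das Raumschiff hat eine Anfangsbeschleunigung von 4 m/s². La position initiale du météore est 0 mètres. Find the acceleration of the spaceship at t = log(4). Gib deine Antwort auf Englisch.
We must find the integral of our jerk equation j(t) = 4·exp(t) 1 time. The antiderivative of jerk is acceleration. Using a(0) = 4, we get a(t) = 4·exp(t). From the given acceleration equation a(t) = 4·exp(t), we substitute t = log(4) to get a = 16.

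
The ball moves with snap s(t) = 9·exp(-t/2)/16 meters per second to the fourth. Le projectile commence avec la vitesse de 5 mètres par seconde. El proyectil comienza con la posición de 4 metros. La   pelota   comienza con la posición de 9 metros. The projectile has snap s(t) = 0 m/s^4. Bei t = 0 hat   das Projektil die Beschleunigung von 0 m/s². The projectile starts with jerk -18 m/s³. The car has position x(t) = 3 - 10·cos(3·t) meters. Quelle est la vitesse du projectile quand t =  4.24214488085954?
Pour résoudre ceci, nous devons prendre 3 intégrales de notre équation du snap s(t) = 0. En intégrant le snap et en utilisant la condition initiale j(0) = -18, nous obtenons j(t) = -18. L'intégrale du jerk est l'accélération. En utilisant a(0) = 0, nous obtenons a(t) = -18·t. L'intégrale de l'accélération est la vitesse. En utilisant v(0) = 5, nous obtenons v(t) = 5 - 9·t^2. Nous avons la vitesse v(t) = 5 - 9·t^2. En substituant t = 4.24214488085954: v(4.24214488085954) = -156.962138711825.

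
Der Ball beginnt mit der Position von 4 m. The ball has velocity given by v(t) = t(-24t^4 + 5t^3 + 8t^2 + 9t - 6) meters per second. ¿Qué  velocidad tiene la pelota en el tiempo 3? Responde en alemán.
Mit v(t) = t·(-24·t^4 + 5·t^3 + 8·t^2 + 9·t - 6) und Einsetzen von t = 3, finden wir v = -5148.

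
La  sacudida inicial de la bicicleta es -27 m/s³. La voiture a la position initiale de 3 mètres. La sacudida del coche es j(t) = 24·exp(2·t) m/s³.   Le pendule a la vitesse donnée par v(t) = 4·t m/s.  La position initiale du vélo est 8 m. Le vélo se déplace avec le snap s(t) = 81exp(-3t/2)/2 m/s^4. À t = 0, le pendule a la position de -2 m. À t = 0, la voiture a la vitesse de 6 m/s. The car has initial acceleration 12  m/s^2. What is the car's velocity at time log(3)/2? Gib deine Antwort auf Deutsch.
Wir müssen unsere Gleichung für den Ruck j(t) = 24·exp(2·t) 2-mal integrieren. Das Integral von dem Ruck, mit a(0) = 12, ergibt die Beschleunigung: a(t) = 12·exp(2·t). Die Stammfunktion von der Beschleunigung ist die Geschwindigkeit. Mit v(0) = 6 erhalten wir v(t) = 6·exp(2·t). Aus der Gleichung für die Geschwindigkeit v(t) = 6·exp(2·t), setzen wir t = log(3)/2 ein und erhalten v = 18.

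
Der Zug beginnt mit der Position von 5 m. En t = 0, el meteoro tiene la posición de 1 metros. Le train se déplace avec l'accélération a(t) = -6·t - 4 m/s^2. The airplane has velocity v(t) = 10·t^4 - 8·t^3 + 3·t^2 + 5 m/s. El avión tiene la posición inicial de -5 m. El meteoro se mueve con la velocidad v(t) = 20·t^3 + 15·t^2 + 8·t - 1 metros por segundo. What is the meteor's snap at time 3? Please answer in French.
En partant de la vitesse v(t) = 20·t^3 + 15·t^2 + 8·t - 1, nous prenons 3 dérivées. En dérivant la vitesse, nous obtenons l'accélération: a(t) = 60·t^2 + 30·t + 8. En prenant d/dt de a(t), nous trouvons j(t) = 120·t + 30. La dérivée du jerk donne le snap: s(t) = 120. De l'équation du snap s(t) = 120, nous substituons t = 3 pour obtenir s = 120.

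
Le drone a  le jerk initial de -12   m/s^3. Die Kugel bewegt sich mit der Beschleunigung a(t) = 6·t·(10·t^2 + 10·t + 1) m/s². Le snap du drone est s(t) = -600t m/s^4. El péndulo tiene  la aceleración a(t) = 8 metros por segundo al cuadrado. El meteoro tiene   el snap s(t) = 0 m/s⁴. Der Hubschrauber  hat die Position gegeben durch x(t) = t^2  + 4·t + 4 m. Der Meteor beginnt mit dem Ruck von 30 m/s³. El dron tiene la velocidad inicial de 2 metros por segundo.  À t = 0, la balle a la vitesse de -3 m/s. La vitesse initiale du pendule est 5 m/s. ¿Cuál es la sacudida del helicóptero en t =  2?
Partiendo de la posición x(t) = t^2 + 4·t + 4, tomamos 3 derivadas. Tomando d/dt de x(t), encontramos v(t) = 2·t + 4. La derivada de la velocidad da la aceleración: a(t) = 2. La derivada de la aceleración da la sacudida: j(t) = 0. De la ecuación de la sacudida j(t) = 0, sustituimos t = 2 para obtener j = 0.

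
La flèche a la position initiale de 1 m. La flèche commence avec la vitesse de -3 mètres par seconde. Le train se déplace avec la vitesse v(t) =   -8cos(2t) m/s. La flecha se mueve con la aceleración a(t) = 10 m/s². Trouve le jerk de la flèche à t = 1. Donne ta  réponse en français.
Nous devons dériver notre équation de l'accélération a(t) = 10 1 fois. En prenant d/dt de a(t), nous trouvons j(t) = 0. De l'équation du jerk j(t) = 0, nous substituons t = 1 pour obtenir j = 0.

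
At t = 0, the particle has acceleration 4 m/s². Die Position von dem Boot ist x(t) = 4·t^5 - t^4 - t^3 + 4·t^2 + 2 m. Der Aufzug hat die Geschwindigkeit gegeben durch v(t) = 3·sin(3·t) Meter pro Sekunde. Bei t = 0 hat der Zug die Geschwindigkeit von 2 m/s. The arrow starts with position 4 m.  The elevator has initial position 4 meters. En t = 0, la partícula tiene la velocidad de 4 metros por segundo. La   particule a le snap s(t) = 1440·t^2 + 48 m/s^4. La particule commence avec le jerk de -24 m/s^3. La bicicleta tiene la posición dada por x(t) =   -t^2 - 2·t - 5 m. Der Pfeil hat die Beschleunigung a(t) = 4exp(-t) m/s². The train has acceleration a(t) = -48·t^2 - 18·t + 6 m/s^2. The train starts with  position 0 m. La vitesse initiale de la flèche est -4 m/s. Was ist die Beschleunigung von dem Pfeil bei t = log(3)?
Aus der Gleichung für die Beschleunigung a(t) = 4·exp(-t), setzen wir t = log(3) ein und erhalten a = 4/3.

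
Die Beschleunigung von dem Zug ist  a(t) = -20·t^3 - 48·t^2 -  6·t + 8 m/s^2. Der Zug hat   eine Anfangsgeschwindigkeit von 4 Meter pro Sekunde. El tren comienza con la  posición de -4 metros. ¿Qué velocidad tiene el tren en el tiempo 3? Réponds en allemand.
Ausgehend von der Beschleunigung a(t) = -20·t^3 - 48·t^2 - 6·t + 8, nehmen wir 1 Integral. Durch Integration von der Beschleunigung und Verwendung der Anfangsbedingung v(0) = 4, erhalten wir v(t) = -5·t^4 - 16·t^3 - 3·t^2 + 8·t + 4. Mit v(t) = -5·t^4 - 16·t^3 - 3·t^2 + 8·t + 4 und Einsetzen von t = 3, finden wir v = -836.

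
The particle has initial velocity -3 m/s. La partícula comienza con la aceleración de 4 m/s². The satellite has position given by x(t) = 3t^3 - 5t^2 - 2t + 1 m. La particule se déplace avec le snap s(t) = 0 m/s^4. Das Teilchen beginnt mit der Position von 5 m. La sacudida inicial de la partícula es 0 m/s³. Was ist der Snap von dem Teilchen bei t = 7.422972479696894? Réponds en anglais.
Using s(t) = 0 and substituting t = 7.422972479696894, we find s = 0.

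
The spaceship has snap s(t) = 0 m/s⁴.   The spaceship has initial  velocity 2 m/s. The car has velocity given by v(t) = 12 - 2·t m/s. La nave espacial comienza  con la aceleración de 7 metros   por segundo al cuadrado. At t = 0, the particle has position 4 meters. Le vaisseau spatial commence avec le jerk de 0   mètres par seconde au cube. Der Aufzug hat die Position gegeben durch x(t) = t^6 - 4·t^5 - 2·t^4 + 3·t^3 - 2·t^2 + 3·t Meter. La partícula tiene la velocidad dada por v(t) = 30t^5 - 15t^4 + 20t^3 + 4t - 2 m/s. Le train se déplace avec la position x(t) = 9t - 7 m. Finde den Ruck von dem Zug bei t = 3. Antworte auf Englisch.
To solve this, we need to take 3 derivatives of our position equation x(t) = 9·t - 7. Taking d/dt of x(t), we find v(t) = 9. The derivative of velocity gives acceleration: a(t) = 0. Taking d/dt of a(t), we find j(t) = 0. From the given jerk equation j(t) = 0, we substitute t = 3 to get j = 0.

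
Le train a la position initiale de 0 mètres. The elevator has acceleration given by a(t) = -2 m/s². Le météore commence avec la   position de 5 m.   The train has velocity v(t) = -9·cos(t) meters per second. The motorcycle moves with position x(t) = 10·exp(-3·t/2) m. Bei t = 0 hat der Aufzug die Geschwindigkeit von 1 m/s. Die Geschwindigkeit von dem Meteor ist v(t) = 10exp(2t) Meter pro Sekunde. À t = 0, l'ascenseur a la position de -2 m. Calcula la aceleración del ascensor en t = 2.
Tenemos la aceleración a(t) = -2. Sustituyendo t = 2: a(2) = -2.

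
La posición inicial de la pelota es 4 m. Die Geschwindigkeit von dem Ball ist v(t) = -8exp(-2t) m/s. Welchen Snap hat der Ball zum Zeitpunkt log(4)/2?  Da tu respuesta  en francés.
Nous devons dériver notre équation de la vitesse v(t) = -8·exp(-2·t) 3 fois. En dérivant la vitesse, nous obtenons l'accélération: a(t) = 16·exp(-2·t). En prenant d/dt de a(t), nous trouvons j(t) = -32·exp(-2·t). En prenant d/dt de j(t), nous trouvons s(t) = 64·exp(-2·t). De l'équation du snap s(t) = 64·exp(-2·t), nous substituons t = log(4)/2 pour obtenir s = 16.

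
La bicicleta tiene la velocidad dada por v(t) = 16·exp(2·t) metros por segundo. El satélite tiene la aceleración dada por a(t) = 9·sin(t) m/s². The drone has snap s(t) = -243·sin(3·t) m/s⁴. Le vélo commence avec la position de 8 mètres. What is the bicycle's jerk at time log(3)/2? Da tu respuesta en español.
Debemos derivar nuestra ecuación de la velocidad v(t) = 16·exp(2·t) 2 veces. Tomando d/dt de v(t), encontramos a(t) = 32·exp(2·t). Derivando la aceleración, obtenemos la sacudida: j(t) = 64·exp(2·t). De la ecuación de la sacudida j(t) = 64·exp(2·t), sustituimos t = log(3)/2 para obtener j = 192.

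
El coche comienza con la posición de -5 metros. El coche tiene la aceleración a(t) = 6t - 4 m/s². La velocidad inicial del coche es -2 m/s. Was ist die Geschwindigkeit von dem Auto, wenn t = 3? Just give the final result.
Bei t = 3, v = 13.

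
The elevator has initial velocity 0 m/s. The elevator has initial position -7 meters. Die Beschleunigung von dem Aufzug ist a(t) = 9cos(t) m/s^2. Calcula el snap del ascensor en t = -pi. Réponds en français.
En partant de l'accélération a(t) = 9·cos(t), nous prenons 2 dérivées. La dérivée de l'accélération donne le jerk: j(t) = -9·sin(t). En dérivant le jerk, nous obtenons le snap: s(t) = -9·cos(t). Nous avons le snap s(t) = -9·cos(t). En substituant t = -pi: s(-pi) = 9.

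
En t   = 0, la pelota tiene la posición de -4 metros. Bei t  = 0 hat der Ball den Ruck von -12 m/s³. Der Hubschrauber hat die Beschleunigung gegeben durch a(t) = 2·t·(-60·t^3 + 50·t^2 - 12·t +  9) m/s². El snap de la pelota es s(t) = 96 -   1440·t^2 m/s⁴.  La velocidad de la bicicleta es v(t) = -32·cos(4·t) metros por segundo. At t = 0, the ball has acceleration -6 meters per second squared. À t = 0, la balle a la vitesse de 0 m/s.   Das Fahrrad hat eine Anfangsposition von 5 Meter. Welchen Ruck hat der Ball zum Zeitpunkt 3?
Wir müssen unsere Gleichung für den Snap s(t) = 96 - 1440·t^2 1-mal integrieren. Mit ∫s(t)dt und Anwendung von j(0) = -12, finden wir j(t) = -480·t^3 + 96·t - 12. Wir haben den Ruck j(t) = -480·t^3 + 96·t - 12. Durch Einsetzen von t = 3: j(3) = -12684.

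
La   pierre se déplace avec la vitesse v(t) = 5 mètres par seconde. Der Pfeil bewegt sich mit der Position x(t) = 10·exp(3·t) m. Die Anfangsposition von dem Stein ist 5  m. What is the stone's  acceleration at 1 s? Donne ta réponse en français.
Nous devons dériver notre équation de la vitesse v(t) = 5 1 fois. En prenant d/dt de v(t), nous trouvons a(t) = 0. De l'équation de l'accélération a(t) = 0, nous substituons t = 1 pour obtenir a = 0.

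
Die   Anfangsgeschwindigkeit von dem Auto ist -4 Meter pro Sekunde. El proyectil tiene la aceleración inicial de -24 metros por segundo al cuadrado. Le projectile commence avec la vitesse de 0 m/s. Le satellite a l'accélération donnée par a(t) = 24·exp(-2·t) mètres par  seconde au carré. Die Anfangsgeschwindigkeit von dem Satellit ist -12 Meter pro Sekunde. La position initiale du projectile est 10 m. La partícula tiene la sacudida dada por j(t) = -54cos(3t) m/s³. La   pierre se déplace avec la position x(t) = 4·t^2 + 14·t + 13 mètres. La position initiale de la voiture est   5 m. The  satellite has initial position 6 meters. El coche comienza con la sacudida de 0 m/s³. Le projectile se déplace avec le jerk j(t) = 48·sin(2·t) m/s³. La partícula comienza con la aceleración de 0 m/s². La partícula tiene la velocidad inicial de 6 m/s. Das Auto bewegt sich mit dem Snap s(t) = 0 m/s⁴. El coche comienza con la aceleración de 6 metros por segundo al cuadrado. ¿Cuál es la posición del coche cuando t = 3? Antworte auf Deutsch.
Wir müssen die Stammfunktion unserer Gleichung für den Snap s(t) = 0 4-mal finden. Die Stammfunktion von dem Snap, mit j(0) = 0, ergibt den Ruck: j(t) = 0. Das Integral von dem Ruck, mit a(0) = 6, ergibt die Beschleunigung: a(t) = 6. Durch Integration von der Beschleunigung und Verwendung der Anfangsbedingung v(0) = -4, erhalten wir v(t) = 6·t - 4. Das Integral von der Geschwindigkeit, mit x(0) = 5, ergibt die Position: x(t) = 3·t^2 - 4·t + 5. Aus der Gleichung für die Position x(t) = 3·t^2 - 4·t + 5, setzen wir t = 3 ein und erhalten x = 20.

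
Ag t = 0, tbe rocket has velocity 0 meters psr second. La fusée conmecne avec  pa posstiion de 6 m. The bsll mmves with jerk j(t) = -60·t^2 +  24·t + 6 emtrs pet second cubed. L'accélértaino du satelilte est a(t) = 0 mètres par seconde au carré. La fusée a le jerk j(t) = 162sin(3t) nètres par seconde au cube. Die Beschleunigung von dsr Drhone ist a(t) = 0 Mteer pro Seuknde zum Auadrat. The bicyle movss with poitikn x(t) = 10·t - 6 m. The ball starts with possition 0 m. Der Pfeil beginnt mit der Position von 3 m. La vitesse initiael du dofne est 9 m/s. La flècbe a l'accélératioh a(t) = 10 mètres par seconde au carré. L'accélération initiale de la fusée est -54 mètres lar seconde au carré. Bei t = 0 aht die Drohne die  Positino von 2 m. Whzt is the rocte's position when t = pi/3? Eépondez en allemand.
Wir müssen das Integral unserer Gleichung für den Ruck j(t) = 162·sin(3·t) 3-mal finden. Die Stammfunktion von dem Ruck, mit a(0) = -54, ergibt die Beschleunigung: a(t) = -54·cos(3·t). Die Stammfunktion von der Beschleunigung ist die Geschwindigkeit. Mit v(0) = 0 erhalten wir v(t) = -18·sin(3·t). Das Integral von der Geschwindigkeit, mit x(0) = 6, ergibt die Position: x(t) = 6·cos(3·t). Mit x(t) = 6·cos(3·t) und Einsetzen von t = pi/3, finden wir x = -6.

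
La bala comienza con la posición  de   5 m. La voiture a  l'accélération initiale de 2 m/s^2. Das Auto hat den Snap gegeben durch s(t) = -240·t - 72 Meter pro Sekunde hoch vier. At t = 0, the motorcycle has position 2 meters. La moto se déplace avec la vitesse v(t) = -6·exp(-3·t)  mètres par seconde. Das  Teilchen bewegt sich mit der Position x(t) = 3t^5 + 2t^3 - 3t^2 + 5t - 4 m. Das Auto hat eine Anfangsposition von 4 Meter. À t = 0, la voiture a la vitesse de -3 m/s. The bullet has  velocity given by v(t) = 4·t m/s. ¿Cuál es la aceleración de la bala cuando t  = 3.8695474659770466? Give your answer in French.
Nous devons dériver notre équation de la vitesse v(t) = 4·t 1 fois. En dérivant la vitesse, nous obtenons l'accélération: a(t) = 4. En utilisant a(t) = 4 et en substituant t = 3.8695474659770466, nous trouvons a = 4.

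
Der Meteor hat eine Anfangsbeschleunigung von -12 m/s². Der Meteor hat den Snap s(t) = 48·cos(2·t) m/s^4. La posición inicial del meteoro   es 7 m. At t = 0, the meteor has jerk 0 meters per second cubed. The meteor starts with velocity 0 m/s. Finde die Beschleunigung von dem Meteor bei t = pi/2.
Wir müssen die Stammfunktion unserer Gleichung für den Snap s(t) = 48·cos(2·t) 2-mal finden. Das Integral von dem Snap ist der Ruck. Mit j(0) = 0 erhalten wir j(t) = 24·sin(2·t). Durch Integration von dem Ruck und Verwendung der Anfangsbedingung a(0) = -12, erhalten wir a(t) = -12·cos(2·t). Wir haben die Beschleunigung a(t) = -12·cos(2·t). Durch Einsetzen von t = pi/2: a(pi/2) = 12.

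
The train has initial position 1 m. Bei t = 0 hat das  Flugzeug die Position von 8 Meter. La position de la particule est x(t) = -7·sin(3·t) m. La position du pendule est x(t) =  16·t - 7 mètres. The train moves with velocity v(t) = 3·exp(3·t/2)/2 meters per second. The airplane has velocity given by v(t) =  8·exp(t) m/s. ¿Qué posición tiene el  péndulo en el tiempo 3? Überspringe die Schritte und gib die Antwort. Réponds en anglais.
At t = 3, x = 41.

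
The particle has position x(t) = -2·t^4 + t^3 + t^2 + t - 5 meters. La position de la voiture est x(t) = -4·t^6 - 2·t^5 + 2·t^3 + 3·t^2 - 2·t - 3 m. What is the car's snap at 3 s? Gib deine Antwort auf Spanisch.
Debemos derivar nuestra ecuación de la posición x(t) = -4·t^6 - 2·t^5 + 2·t^3 + 3·t^2 - 2·t - 3 4 veces. La derivada de la posición da la velocidad: v(t) = -24·t^5 - 10·t^4 + 6·t^2 + 6·t - 2. Derivando la velocidad, obtenemos la aceleración: a(t) = -120·t^4 - 40·t^3 + 12·t + 6. La derivada de la aceleración da la sacudida: j(t) = -480·t^3 - 120·t^2 + 12. La derivada de la sacudida da el snap: s(t) = -1440·t^2 - 240·t. Usando s(t) = -1440·t^2 - 240·t y sustituyendo t = 3, encontramos s = -13680.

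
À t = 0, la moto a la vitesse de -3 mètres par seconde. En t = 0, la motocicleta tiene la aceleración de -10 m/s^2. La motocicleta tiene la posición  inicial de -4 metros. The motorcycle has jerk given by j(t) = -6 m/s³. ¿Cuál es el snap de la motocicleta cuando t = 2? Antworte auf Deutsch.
Wir müssen unsere Gleichung für den Ruck j(t) = -6 1-mal ableiten. Mit d/dt von j(t) finden wir s(t) = 0. Mit s(t) = 0 und Einsetzen von t = 2, finden wir s = 0.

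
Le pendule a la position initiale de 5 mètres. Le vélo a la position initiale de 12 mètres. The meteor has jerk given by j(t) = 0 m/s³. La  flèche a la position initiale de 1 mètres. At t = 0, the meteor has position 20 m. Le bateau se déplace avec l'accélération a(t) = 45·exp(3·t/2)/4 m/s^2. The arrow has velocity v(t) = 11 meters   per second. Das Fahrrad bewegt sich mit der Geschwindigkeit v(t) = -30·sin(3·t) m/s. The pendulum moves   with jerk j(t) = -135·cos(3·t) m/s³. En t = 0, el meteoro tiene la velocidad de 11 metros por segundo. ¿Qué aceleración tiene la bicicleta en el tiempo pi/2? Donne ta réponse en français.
Pour résoudre ceci, nous devons prendre 1 dérivée de notre équation de la vitesse v(t) = -30·sin(3·t). La dérivée de la vitesse donne l'accélération: a(t) = -90·cos(3·t). En utilisant a(t) = -90·cos(3·t) et en substituant t = pi/2, nous trouvons a = 0.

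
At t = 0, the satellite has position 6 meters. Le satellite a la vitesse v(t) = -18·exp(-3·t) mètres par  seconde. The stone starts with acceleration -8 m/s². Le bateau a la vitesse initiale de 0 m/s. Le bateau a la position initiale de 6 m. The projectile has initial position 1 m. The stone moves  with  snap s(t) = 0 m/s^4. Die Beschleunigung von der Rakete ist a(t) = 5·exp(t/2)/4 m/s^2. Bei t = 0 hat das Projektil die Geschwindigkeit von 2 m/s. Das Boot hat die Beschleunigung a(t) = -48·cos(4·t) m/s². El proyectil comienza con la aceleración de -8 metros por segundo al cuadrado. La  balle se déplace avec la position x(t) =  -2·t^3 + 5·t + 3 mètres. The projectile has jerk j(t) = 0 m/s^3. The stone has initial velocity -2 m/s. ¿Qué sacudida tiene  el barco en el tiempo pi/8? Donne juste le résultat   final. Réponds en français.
j(pi/8) = 192.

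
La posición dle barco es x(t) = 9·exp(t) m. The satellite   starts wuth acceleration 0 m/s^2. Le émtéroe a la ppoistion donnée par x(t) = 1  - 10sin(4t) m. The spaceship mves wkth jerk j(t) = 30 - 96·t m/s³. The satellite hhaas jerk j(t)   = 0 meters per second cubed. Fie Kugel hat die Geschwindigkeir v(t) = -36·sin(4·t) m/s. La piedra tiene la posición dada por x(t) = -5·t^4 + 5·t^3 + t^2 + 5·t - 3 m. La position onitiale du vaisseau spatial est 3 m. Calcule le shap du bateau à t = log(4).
En partant de la position x(t) = 9·exp(t), nous prenons 4 dérivées. En dérivant la position, nous obtenons la vitesse: v(t) = 9·exp(t). En prenant d/dt de v(t), nous trouvons a(t) = 9·exp(t). En dérivant l'accélération, nous obtenons le jerk: j(t) = 9·exp(t). En prenant d/dt de j(t), nous trouvons s(t) = 9·exp(t). En utilisant s(t) = 9·exp(t) et en substituant t = log(4), nous trouvons s = 36.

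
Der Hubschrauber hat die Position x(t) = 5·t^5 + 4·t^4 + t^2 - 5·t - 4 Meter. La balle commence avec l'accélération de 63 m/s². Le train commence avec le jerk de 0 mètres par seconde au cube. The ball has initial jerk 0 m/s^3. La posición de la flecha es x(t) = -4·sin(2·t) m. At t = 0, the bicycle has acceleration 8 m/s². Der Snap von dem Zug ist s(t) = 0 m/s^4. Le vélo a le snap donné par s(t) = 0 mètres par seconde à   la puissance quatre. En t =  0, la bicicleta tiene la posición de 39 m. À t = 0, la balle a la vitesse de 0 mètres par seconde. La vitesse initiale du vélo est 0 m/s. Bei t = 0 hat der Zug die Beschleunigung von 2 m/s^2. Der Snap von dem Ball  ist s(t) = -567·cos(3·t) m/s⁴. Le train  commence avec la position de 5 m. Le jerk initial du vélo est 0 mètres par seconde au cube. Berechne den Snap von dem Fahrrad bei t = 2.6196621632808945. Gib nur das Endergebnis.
Die Antwort ist 0.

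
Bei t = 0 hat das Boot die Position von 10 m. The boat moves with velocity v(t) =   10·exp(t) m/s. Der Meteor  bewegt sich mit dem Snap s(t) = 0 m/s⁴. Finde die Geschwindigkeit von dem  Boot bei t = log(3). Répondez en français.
De l'équation de la vitesse v(t) = 10·exp(t), nous substituons t = log(3) pour obtenir v = 30.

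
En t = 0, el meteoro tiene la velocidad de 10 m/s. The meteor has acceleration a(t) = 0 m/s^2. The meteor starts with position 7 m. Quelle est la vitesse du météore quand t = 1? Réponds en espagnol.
Para resolver esto, necesitamos tomar 1 antiderivada de nuestra ecuación de la aceleración a(t) = 0. Tomando ∫a(t)dt y aplicando v(0) = 10, encontramos v(t) = 10. De la ecuación de la velocidad v(t) = 10, sustituimos t = 1 para obtener v = 10.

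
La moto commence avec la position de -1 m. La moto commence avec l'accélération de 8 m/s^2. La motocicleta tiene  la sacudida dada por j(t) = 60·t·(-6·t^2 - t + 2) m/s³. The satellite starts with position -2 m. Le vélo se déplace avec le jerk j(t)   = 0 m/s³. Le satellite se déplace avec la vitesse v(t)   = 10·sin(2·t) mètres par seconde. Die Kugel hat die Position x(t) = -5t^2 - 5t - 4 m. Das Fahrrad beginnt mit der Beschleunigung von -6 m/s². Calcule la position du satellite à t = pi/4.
Pour résoudre ceci, nous devons prendre 1 primitive de notre équation de la vitesse v(t) = 10·sin(2·t). L'intégrale de la vitesse est la position. En utilisant x(0) = -2, nous obtenons x(t) = 3 - 5·cos(2·t). En utilisant x(t) = 3 - 5·cos(2·t) et en substituant t = pi/4, nous trouvons x = 3.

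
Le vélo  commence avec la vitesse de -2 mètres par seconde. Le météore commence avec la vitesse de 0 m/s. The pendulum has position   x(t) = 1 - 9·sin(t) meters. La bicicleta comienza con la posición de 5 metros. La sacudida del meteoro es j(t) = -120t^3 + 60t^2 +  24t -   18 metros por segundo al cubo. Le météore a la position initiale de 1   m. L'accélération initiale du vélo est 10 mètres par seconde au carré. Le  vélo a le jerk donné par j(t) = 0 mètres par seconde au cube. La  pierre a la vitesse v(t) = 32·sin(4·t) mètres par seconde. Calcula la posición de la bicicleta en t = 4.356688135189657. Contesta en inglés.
To find the answer, we compute 3 integrals of j(t) = 0. Finding the integral of j(t) and using a(0) = 10: a(t) = 10. The antiderivative of acceleration, with v(0) = -2, gives velocity: v(t) = 10·t - 2. Finding the antiderivative of v(t) and using x(0) = 5: x(t) = 5·t^2 - 2·t + 5. We have position x(t) = 5·t^2 - 2·t + 5. Substituting t = 4.356688135189657: x(4.356688135189657) = 91.1902812661323.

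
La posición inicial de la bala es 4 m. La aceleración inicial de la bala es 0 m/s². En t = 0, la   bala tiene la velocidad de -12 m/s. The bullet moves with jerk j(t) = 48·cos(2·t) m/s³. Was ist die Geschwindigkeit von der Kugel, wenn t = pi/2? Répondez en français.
Nous devons intégrer notre équation du jerk j(t) = 48·cos(2·t) 2 fois. L'intégrale du jerk, avec a(0) = 0, donne l'accélération: a(t) = 24·sin(2·t). En intégrant l'accélération et en utilisant la condition initiale v(0) = -12, nous obtenons v(t) = -12·cos(2·t). De l'équation de la vitesse v(t) = -12·cos(2·t), nous substituons t = pi/2 pour obtenir v = 12.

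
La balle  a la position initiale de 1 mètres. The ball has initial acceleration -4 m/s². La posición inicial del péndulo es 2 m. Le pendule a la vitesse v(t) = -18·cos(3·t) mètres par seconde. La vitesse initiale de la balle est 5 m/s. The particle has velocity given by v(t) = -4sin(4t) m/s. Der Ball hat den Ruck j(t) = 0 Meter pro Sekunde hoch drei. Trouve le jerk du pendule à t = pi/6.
Nous devons dériver notre équation de la vitesse v(t) = -18·cos(3·t) 2 fois. En prenant d/dt de v(t), nous trouvons a(t) = 54·sin(3·t). La dérivée de l'accélération donne le jerk: j(t) = 162·cos(3·t). De l'équation du jerk j(t) = 162·cos(3·t), nous substituons t = pi/6 pour obtenir j = 0.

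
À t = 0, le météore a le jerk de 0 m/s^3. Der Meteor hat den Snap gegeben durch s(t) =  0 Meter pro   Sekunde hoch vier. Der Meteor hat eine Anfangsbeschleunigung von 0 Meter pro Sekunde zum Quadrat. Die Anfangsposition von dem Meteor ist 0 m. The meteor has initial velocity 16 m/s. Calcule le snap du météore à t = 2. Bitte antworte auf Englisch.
We have snap s(t) = 0. Substituting t = 2: s(2) = 0.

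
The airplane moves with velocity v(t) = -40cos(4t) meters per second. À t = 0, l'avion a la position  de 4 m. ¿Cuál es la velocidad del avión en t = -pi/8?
De la ecuación de la velocidad v(t) = -40·cos(4·t), sustituimos t = -pi/8 para obtener v = 0.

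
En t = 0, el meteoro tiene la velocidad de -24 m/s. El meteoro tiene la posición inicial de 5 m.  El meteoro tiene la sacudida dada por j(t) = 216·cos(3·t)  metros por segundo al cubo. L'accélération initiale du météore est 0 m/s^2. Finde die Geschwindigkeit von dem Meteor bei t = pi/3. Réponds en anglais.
We must find the integral of our jerk equation j(t) = 216·cos(3·t) 2 times. Finding the antiderivative of j(t) and using a(0) = 0: a(t) = 72·sin(3·t). The integral of acceleration, with v(0) = -24, gives velocity: v(t) = -24·cos(3·t). We have velocity v(t) = -24·cos(3·t). Substituting t = pi/3: v(pi/3) = 24.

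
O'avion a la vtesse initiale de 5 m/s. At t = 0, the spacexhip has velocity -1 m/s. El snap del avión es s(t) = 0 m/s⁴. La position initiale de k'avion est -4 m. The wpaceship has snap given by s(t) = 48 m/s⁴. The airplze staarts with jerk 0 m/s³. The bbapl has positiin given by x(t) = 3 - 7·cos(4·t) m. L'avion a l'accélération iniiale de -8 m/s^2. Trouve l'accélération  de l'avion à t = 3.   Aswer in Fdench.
Pour résoudre ceci, nous devons prendre 2 intégrales de notre équation du snap s(t) = 0. La primitive du snap, avec j(0) = 0, donne le jerk: j(t) = 0. L'intégrale du jerk est l'accélération. En utilisant a(0) = -8, nous obtenons a(t) = -8. En utilisant a(t) = -8 et en substituant t = 3, nous trouvons a = -8.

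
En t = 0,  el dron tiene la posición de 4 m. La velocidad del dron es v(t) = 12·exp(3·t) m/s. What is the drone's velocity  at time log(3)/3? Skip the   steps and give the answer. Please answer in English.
The answer is 36.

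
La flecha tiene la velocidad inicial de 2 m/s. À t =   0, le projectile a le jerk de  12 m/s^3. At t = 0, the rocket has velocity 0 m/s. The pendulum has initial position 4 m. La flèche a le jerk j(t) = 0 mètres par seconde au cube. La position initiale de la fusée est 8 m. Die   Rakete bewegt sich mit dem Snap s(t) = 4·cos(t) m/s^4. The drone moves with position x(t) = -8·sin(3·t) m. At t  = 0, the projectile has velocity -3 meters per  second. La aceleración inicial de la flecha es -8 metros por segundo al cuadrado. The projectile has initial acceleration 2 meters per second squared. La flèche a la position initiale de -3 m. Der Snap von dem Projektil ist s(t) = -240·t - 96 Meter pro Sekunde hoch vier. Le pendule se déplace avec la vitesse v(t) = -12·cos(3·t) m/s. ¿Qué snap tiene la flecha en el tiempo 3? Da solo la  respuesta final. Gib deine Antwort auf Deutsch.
Der Snap bei t = 3 ist s = 0.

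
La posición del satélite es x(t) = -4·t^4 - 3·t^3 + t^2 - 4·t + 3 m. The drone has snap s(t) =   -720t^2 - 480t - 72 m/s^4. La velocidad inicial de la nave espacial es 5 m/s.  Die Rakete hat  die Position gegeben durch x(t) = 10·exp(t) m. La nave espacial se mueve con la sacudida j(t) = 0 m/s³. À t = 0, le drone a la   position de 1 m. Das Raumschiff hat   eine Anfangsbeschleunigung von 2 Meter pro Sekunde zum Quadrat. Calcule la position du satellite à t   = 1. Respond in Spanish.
Tenemos la posición x(t) = -4·t^4 - 3·t^3 + t^2 - 4·t + 3. Sustituyendo t = 1: x(1) = -7.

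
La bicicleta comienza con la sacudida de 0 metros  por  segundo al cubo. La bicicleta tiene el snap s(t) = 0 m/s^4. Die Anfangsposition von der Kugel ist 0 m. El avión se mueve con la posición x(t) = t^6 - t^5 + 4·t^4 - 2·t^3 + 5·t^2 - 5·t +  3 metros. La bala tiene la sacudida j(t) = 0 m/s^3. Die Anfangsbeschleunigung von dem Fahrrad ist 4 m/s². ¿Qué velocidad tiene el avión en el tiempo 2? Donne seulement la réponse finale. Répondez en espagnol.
La velocidad en t = 2 es v = 231.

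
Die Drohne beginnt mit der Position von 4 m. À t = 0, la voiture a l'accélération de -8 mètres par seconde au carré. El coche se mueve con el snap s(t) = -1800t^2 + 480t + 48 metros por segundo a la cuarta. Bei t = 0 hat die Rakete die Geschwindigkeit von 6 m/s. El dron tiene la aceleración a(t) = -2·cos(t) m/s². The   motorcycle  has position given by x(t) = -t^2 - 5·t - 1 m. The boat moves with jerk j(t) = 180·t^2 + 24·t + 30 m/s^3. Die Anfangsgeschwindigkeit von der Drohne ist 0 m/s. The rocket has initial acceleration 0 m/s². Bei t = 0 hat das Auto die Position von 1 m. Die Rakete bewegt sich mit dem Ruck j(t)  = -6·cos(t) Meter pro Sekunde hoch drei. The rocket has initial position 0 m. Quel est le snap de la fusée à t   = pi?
En partant du jerk j(t) = -6·cos(t), nous prenons 1 dérivée. La dérivée du jerk donne le snap: s(t) = 6·sin(t). De l'équation du snap s(t) = 6·sin(t), nous substituons t = pi pour obtenir s = 0.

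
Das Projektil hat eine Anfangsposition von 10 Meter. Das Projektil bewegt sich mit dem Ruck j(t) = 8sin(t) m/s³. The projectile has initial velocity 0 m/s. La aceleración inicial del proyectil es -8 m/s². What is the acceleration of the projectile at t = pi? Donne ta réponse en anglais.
To solve this, we need to take 1 antiderivative of our jerk equation j(t) = 8·sin(t). Taking ∫j(t)dt and applying a(0) = -8, we find a(t) = -8·cos(t). From the given acceleration equation a(t) = -8·cos(t), we substitute t = pi to get a = 8.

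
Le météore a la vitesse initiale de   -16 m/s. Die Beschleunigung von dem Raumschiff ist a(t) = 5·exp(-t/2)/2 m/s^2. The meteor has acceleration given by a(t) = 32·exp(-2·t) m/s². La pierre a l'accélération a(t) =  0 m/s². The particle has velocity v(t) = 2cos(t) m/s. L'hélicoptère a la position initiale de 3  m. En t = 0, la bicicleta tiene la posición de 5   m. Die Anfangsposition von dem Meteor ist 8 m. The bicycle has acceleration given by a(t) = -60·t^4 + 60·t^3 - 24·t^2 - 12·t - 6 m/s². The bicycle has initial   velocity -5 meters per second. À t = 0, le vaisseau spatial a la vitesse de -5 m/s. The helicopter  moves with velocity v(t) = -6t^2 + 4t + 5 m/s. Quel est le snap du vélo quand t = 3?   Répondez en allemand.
Ausgehend von der Beschleunigung a(t) = -60·t^4 + 60·t^3 - 24·t^2 - 12·t - 6, nehmen wir 2 Ableitungen. Mit d/dt von a(t) finden wir j(t) = -240·t^3 + 180·t^2 - 48·t - 12. Mit d/dt von j(t) finden wir s(t) = -720·t^2 + 360·t - 48. Mit s(t) = -720·t^2 + 360·t - 48 und Einsetzen von t = 3, finden wir s = -5448.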